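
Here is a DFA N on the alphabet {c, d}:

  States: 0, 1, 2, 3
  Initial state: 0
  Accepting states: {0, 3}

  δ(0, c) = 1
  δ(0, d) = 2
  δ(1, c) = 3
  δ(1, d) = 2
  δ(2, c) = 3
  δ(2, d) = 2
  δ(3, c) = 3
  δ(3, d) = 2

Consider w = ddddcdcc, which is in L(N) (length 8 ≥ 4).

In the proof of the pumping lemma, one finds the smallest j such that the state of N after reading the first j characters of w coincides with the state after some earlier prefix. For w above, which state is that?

State sequence: 0 -d-> 2 -d-> 2 -d-> 2 -d-> 2 -c-> 3 -d-> 2 -c-> 3 -c-> 3
First repeat at step 2: 2 was already visited.

The earliest repeat is at step j = 2: N is in 2, which it already visited at step i = 1.
The DFA has 4 states, so the proof of the pumping lemma guarantees a repeated state among the first 4+1 visited; the segment between the two visits is the pumpable y.

2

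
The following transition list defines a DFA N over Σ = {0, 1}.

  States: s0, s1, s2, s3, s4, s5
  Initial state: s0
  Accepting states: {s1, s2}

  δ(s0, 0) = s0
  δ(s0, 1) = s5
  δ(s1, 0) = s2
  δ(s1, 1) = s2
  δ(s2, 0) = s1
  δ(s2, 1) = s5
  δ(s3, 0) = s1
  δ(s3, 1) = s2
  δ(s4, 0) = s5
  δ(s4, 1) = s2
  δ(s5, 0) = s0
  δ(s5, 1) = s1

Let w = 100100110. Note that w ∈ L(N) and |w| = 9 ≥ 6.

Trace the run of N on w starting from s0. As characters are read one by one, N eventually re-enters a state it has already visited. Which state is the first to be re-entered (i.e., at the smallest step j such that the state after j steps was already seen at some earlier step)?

s0

State sequence: s0 -1-> s5 -0-> s0 -0-> s0 -1-> s5 -0-> s0 -0-> s0 -1-> s5 -1-> s1 -0-> s2
First repeat at step 2: s0 was already visited.

The earliest repeat is at step j = 2: N is in s0, which it already visited at step i = 0.
With |Q| = 6, pigeonhole forces a state repeat no later than step 6; the substring read between the first and second visits to that state can be pumped.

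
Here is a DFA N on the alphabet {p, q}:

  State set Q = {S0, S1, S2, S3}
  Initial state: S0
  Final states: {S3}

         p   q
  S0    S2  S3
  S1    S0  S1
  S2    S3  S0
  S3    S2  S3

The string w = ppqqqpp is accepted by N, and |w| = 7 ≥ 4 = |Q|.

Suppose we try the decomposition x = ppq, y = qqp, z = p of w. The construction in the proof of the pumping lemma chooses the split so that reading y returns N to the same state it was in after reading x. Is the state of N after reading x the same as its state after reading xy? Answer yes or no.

Run of N on the first 6 characters of w = p p q q q p:
  step 0: S0  (start)
  step 1: S2  (read p: S0→S2)
  step 2: S3  (read p: S2→S3)
  step 3: S3  (read q: S3→S3)
  step 4: S3  (read q: S3→S3)
  step 5: S3  (read q: S3→S3)
  step 6: S2  (read p: S3→S2)

After x (step 3): S3. After xy (step 6): S2.
They differ (S3 ≠ S2), so y is not a cycle from the state after x; this split is not the one the pumping-lemma construction produces, and pumping y need not keep the string in L(N).

no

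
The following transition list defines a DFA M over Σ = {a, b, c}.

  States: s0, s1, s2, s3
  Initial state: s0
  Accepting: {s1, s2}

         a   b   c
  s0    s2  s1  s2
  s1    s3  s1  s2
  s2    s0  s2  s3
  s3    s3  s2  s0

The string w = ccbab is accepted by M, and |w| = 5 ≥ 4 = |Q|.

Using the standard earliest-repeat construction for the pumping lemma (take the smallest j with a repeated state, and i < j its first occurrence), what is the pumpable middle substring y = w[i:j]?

cb

Run of M on w = c c b a b:
  step 0: s0  (start)
  step 1: s2  (read c: s0→s2)
  step 2: s3  (read c: s2→s3)
  step 3: s2  (read b: s3→s2)   ← first repeat (s2 seen earlier)
  step 4: s0  (read a: s2→s0)
  step 5: s1  (read b: s0→s1)

So i = 1, j = 3, giving x = w[0:1] = c, y = w[1:3] = cb, z = w[3:5] = ab.
Check: |xy| = 3 ≤ 4 and |y| = 2 ≥ 1. Reading y takes M from s2 back to s2, so every xyⁱz is accepted.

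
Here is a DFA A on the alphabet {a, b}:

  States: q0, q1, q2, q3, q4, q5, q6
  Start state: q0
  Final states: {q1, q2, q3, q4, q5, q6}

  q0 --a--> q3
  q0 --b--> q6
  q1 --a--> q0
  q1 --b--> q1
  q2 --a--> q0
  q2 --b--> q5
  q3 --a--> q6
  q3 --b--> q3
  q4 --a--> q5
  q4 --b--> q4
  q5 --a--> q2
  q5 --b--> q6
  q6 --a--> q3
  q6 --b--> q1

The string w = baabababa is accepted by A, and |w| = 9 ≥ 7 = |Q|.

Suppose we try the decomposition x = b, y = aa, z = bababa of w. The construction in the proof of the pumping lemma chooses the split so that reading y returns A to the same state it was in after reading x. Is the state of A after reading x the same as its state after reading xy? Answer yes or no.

yes

State sequence: q0 -b-> q6 -a-> q3 -a-> q6

After x (step 1): q6. After xy (step 3): q6.
They match, so y = aa drives A around a cycle from q6 back to itself; pumping y any number of times keeps A in q6 before reading z, and xyⁱz ∈ L(A) for every i ≥ 0.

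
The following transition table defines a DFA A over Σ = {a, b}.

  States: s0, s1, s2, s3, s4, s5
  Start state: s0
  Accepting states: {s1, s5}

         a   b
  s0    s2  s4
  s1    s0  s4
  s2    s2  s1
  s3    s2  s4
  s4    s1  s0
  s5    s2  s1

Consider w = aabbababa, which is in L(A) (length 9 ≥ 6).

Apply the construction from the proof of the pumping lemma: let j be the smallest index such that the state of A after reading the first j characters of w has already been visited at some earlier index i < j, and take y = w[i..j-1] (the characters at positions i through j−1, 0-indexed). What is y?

a

State sequence: s0 -a-> s2 -a-> s2 -b-> s1 -b-> s4 -a-> s1 -b-> s4 -a-> s1 -b-> s4 -a-> s1
First repeat at step 2: s2 was already visited.

So i = 1, j = 2, giving x = w[0:1] = a, y = w[1:2] = a, z = w[2:9] = bbababa.
Check: |xy| = 2 ≤ 6 and |y| = 1 ≥ 1. Reading y takes A from s2 back to s2, so every xyⁱz is accepted.
Pumping length from the standard proof: p = 6 (the number of states). The repeated state found above gives |xy| = j ≤ 6 and |y| = j − i ≥ 1.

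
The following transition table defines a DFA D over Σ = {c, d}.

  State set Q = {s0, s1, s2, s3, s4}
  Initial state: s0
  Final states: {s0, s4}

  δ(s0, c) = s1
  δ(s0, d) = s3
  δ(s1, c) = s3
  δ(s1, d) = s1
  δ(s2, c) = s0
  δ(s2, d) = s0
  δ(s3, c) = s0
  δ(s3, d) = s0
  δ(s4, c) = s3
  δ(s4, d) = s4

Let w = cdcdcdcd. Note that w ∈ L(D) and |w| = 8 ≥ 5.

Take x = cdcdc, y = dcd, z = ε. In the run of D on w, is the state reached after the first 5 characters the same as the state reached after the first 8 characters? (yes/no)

State sequence: s0 -c-> s1 -d-> s1 -c-> s3 -d-> s0 -c-> s1 -d-> s1 -c-> s3 -d-> s0

After x (step 5): s1. After xy (step 8): s0.
They differ (s1 ≠ s0), so y is not a cycle from the state after x; this split is not the one the pumping-lemma construction produces, and pumping y need not keep the string in L(D).

no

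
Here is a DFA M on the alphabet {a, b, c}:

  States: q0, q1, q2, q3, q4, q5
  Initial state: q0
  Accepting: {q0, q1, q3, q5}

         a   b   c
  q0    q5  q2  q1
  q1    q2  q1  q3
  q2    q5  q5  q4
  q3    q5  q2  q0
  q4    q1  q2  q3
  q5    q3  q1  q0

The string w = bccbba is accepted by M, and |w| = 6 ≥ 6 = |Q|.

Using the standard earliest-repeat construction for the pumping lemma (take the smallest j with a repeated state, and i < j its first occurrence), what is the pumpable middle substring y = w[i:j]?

State sequence: q0 -b-> q2 -c-> q4 -c-> q3 -b-> q2 -b-> q5 -a-> q3
First repeat at step 4: q2 was already visited.

So i = 1, j = 4, giving x = w[0:1] = b, y = w[1:4] = ccb, z = w[4:6] = ba.
Check: |xy| = 4 ≤ 6 and |y| = 3 ≥ 1. Reading y takes M from q2 back to q2, so every xyⁱz is accepted.

ccb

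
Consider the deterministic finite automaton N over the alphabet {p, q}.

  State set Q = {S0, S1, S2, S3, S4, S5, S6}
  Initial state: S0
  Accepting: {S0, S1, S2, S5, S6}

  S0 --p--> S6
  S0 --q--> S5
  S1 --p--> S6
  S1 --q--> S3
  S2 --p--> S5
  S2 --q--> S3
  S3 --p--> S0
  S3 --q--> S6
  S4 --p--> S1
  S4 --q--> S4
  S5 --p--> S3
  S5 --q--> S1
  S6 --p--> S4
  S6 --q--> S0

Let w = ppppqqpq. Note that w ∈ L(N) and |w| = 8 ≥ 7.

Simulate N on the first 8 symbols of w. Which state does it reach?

S6

Run of N on the first 8 characters of w = p p p p q q p q:
  step 0: S0  (start)
  step 1: S6  (read p: S0→S6)
  step 2: S4  (read p: S6→S4)
  step 3: S1  (read p: S4→S1)
  step 4: S6  (read p: S1→S6)
  step 5: S0  (read q: S6→S0)
  step 6: S5  (read q: S0→S5)
  step 7: S3  (read p: S5→S3)
  step 8: S6  (read q: S3→S6)

After reading 8 characters, N is in state S6.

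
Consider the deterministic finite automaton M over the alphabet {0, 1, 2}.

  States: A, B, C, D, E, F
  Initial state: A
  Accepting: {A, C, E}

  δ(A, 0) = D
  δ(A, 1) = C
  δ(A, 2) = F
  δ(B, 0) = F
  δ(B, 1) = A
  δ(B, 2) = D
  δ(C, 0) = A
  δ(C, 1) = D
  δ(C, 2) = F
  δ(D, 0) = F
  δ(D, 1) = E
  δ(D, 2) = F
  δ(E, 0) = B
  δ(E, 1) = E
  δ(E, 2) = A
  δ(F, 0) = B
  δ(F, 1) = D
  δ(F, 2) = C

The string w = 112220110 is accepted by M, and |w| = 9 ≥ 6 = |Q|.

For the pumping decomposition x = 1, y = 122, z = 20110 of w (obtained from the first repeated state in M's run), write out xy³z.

112212212220110

xy^3z = 1·122·122·122·20110 = 112212212220110.
Reading y = 122 takes M from C back to C, so after x·y·y·y the machine is still in C, and z then leads to the accepting state A. Hence 112212212220110 ∈ L(M).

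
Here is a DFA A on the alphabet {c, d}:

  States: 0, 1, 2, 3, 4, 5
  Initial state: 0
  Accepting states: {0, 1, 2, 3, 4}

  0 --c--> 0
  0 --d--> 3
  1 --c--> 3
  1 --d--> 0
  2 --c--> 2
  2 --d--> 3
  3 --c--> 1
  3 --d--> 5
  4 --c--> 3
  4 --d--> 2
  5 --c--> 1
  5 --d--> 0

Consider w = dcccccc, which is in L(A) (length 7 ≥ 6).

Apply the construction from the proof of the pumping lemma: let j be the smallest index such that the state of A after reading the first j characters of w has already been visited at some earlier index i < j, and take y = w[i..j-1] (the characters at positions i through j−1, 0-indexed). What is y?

cc

Run of A on w = d c c c c c c:
  step 0: 0  (start)
  step 1: 3  (read d: 0→3)
  step 2: 1  (read c: 3→1)
  step 3: 3  (read c: 1→3)   ← first repeat (3 seen earlier)
  step 4: 1  (read c: 3→1)
  step 5: 3  (read c: 1→3)
  step 6: 1  (read c: 3→1)
  step 7: 3  (read c: 1→3)

So i = 1, j = 3, giving x = w[0:1] = d, y = w[1:3] = cc, z = w[3:7] = cccc.
Check: |xy| = 3 ≤ 6 and |y| = 2 ≥ 1. Reading y takes A from 3 back to 3, so every xyⁱz is accepted.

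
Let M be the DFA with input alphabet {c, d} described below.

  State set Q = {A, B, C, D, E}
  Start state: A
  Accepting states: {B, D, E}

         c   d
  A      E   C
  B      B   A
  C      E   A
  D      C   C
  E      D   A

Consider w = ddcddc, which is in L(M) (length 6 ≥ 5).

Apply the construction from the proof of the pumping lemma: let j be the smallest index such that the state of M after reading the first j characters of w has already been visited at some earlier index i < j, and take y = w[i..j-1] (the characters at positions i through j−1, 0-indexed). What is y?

dd

Run of M on w = d d c d d c:
  step 0: A  (start)
  step 1: C  (read d: A→C)
  step 2: A  (read d: C→A)   ← first repeat (A seen earlier)
  step 3: E  (read c: A→E)
  step 4: A  (read d: E→A)
  step 5: C  (read d: A→C)
  step 6: E  (read c: C→E)

So i = 0, j = 2, giving x = w[0:0] = ε, y = w[0:2] = dd, z = w[2:6] = cddc.
Check: |xy| = 2 ≤ 5 and |y| = 2 ≥ 1. Reading y takes M from A back to A, so every xyⁱz is accepted.
Since M has 5 states, any run of length ≥ 5 visits 5+1 states, so by pigeonhole some state repeats within the first 5 steps — that repeat gives the pumpable loop.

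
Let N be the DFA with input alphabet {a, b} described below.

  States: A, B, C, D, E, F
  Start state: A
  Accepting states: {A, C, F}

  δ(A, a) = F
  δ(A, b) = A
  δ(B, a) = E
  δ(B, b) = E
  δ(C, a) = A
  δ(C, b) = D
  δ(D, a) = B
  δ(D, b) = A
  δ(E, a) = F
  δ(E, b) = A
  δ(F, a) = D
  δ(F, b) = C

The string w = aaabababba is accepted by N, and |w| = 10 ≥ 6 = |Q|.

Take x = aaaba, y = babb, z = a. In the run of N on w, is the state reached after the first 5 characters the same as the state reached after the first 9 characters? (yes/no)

Run of N on the first 9 characters of w = a a a b a b a b b:
  step 0: A  (start)
  step 1: F  (read a: A→F)
  step 2: D  (read a: F→D)
  step 3: B  (read a: D→B)
  step 4: E  (read b: B→E)
  step 5: F  (read a: E→F)
  step 6: C  (read b: F→C)
  step 7: A  (read a: C→A)
  step 8: A  (read b: A→A)
  step 9: A  (read b: A→A)

After x (step 5): F. After xy (step 9): A.
They differ (F ≠ A), so y is not a cycle from the state after x; this split is not the one the pumping-lemma construction produces, and pumping y need not keep the string in L(N).

no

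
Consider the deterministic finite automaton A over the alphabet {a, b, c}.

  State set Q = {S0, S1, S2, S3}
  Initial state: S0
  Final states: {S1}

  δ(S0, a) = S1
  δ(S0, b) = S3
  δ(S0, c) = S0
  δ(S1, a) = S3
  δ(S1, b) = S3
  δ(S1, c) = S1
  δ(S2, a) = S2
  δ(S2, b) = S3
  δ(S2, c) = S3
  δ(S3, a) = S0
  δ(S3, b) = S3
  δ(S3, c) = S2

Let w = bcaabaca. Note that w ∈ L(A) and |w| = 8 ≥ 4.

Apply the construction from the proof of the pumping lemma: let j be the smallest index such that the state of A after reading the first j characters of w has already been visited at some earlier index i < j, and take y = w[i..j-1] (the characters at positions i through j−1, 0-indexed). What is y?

a

Run of A on w = b c a a b a c a:
  step 0: S0  (start)
  step 1: S3  (read b: S0→S3)
  step 2: S2  (read c: S3→S2)
  step 3: S2  (read a: S2→S2)   ← first repeat (S2 seen earlier)
  step 4: S2  (read a: S2→S2)
  step 5: S3  (read b: S2→S3)
  step 6: S0  (read a: S3→S0)
  step 7: S0  (read c: S0→S0)
  step 8: S1  (read a: S0→S1)

So i = 2, j = 3, giving x = w[0:2] = bc, y = w[2:3] = a, z = w[3:8] = abaca.
Check: |xy| = 3 ≤ 4 and |y| = 1 ≥ 1. Reading y takes A from S2 back to S2, so every xyⁱz is accepted.
Since A has 4 states, any run of length ≥ 4 visits 4+1 states, so by pigeonhole some state repeats within the first 4 steps — that repeat gives the pumpable loop.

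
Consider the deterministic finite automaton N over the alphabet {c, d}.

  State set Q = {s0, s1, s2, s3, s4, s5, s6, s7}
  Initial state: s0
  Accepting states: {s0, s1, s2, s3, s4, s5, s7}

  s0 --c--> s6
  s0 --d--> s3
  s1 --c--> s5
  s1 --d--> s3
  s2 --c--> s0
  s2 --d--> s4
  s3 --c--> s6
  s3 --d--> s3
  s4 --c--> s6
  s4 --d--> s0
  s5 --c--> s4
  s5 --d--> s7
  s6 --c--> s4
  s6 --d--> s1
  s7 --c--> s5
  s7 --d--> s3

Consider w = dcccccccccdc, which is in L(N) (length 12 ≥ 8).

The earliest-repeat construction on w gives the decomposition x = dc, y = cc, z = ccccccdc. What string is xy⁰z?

dcccccccdc

xy⁰z = xz = dc·ccccccdc = dcccccccdc.
Reading y = cc takes N from s6 back to s6, so after x the machine is still in s6, and z then leads to the accepting state s5. Hence dcccccccdc ∈ L(N).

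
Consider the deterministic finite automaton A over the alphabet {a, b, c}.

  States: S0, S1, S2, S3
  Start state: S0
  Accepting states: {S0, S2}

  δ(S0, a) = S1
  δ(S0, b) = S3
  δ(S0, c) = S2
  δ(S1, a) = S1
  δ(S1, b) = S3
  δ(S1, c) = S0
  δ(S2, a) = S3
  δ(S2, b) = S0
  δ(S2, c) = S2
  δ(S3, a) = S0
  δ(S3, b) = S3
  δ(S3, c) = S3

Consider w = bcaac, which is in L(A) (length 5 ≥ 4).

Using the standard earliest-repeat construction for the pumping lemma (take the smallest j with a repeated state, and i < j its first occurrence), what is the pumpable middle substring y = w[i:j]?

c

State sequence: S0 -b-> S3 -c-> S3 -a-> S0 -a-> S1 -c-> S0
First repeat at step 2: S3 was already visited.

So i = 1, j = 2, giving x = w[0:1] = b, y = w[1:2] = c, z = w[2:5] = aac.
Check: |xy| = 2 ≤ 4 and |y| = 1 ≥ 1. Reading y takes A from S3 back to S3, so every xyⁱz is accepted.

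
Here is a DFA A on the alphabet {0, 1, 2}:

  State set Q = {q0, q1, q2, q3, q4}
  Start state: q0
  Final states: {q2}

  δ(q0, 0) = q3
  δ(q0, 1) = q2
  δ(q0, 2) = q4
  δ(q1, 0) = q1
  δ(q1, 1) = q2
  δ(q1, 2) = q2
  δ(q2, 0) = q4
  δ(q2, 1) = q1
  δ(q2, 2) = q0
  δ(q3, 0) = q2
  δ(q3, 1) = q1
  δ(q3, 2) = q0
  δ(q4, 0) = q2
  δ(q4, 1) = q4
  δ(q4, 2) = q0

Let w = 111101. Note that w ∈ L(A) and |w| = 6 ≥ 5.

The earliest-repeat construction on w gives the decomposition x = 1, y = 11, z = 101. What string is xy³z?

1111111101

xy^3z = 1·11·11·11·101 = 1111111101.
Reading y = 11 takes A from q2 back to q2, so after x·y·y·y the machine is still in q2, and z then leads to the accepting state q2. Hence 1111111101 ∈ L(A).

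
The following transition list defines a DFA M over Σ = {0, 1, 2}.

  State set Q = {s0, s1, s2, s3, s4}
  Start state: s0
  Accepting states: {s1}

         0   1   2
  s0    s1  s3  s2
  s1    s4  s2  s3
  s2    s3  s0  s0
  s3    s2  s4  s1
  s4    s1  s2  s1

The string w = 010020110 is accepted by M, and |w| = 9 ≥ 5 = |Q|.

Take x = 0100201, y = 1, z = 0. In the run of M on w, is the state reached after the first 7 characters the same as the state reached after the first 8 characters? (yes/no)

State sequence: s0 -0-> s1 -1-> s2 -0-> s3 -0-> s2 -2-> s0 -0-> s1 -1-> s2 -1-> s0

After x (step 7): s2. After xy (step 8): s0.
They differ (s2 ≠ s0), so y is not a cycle from the state after x; this split is not the one the pumping-lemma construction produces, and pumping y need not keep the string in L(M).

no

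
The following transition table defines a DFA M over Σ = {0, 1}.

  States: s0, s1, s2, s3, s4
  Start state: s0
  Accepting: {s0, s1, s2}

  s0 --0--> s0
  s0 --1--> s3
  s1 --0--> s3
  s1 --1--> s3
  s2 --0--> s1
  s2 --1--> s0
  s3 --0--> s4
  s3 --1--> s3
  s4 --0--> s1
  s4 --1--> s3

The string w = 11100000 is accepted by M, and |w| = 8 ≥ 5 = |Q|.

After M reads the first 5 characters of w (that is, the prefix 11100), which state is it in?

s1

Run of M on the first 5 characters of w = 1 1 1 0 0:
  step 0: s0  (start)
  step 1: s3  (read 1: s0→s3)
  step 2: s3  (read 1: s3→s3)
  step 3: s3  (read 1: s3→s3)
  step 4: s4  (read 0: s3→s4)
  step 5: s1  (read 0: s4→s1)

After reading 5 characters, M is in state s1.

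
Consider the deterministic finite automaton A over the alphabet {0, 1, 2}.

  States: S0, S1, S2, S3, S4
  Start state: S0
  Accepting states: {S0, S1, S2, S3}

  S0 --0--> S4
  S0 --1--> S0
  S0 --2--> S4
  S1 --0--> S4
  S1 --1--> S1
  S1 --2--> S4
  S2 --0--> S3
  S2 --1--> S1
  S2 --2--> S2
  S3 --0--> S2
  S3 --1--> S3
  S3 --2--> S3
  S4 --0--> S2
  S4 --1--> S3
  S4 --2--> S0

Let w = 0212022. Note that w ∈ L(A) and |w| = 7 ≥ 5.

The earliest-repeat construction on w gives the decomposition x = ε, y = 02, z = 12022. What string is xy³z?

02020212022

xy^3z = ε·02·02·02·12022 = 02020212022.
Reading y = 02 takes A from S0 back to S0, so after x·y·y·y the machine is still in S0, and z then leads to the accepting state S2. Hence 02020212022 ∈ L(A).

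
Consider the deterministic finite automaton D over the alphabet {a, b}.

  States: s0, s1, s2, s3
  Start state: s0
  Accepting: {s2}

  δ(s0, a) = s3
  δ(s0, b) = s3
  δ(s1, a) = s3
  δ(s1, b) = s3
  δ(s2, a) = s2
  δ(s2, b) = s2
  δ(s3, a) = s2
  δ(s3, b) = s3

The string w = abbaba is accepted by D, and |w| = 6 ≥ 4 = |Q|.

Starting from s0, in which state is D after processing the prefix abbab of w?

State sequence: s0 -a-> s3 -b-> s3 -b-> s3 -a-> s2 -b-> s2

After reading 5 characters, D is in state s2.

s2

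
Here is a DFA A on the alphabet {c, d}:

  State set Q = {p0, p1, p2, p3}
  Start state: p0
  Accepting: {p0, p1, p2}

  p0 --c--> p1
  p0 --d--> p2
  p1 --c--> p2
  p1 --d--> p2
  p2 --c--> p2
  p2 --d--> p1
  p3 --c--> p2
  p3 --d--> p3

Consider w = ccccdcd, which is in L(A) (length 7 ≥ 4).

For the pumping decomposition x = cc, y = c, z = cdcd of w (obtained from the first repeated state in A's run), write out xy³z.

ccccccdcd

xy^3z = cc·c·c·c·cdcd = ccccccdcd.
Reading y = c takes A from p2 back to p2, so after x·y·y·y the machine is still in p2, and z then leads to the accepting state p1. Hence ccccccdcd ∈ L(A).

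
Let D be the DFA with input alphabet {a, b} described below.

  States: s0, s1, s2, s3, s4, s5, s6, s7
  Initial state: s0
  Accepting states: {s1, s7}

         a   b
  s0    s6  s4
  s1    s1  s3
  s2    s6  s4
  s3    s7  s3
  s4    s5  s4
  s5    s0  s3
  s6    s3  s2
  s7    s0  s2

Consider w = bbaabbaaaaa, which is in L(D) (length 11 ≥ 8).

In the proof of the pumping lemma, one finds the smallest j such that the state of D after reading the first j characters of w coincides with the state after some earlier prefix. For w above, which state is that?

s4

Run of D on w = b b a a b b a a a a a:
  step 0: s0  (start)
  step 1: s4  (read b: s0→s4)
  step 2: s4  (read b: s4→s4)   ← first repeat (s4 seen earlier)
  step 3: s5  (read a: s4→s5)
  step 4: s0  (read a: s5→s0)
  step 5: s4  (read b: s0→s4)
  step 6: s4  (read b: s4→s4)
  step 7: s5  (read a: s4→s5)
  step 8: s0  (read a: s5→s0)
  step 9: s6  (read a: s0→s6)
  step 10: s3  (read a: s6→s3)
  step 11: s7  (read a: s3→s7)

The earliest repeat is at step j = 2: D is in s4, which it already visited at step i = 1.
The DFA has 8 states, so the proof of the pumping lemma guarantees a repeated state among the first 8+1 visited; the segment between the two visits is the pumpable y.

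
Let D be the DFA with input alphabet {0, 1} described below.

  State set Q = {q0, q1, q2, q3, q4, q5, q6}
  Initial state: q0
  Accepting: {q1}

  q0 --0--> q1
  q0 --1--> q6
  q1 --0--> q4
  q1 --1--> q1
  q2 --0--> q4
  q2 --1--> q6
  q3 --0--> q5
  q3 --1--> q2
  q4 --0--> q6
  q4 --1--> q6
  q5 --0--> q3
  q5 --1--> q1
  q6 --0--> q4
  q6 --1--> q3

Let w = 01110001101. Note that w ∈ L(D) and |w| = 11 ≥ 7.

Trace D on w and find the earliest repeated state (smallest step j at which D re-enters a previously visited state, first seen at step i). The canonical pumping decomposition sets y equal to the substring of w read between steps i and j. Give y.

1

State sequence: q0 -0-> q1 -1-> q1 -1-> q1 -1-> q1 -0-> q4 -0-> q6 -0-> q4 -1-> q6 -1-> q3 -0-> q5 -1-> q1
First repeat at step 2: q1 was already visited.

So i = 1, j = 2, giving x = w[0:1] = 0, y = w[1:2] = 1, z = w[2:11] = 110001101.
Check: |xy| = 2 ≤ 7 and |y| = 1 ≥ 1. Reading y takes D from q1 back to q1, so every xyⁱz is accepted.
Since D has 7 states, any run of length ≥ 7 visits 7+1 states, so by pigeonhole some state repeats within the first 7 steps — that repeat gives the pumpable loop.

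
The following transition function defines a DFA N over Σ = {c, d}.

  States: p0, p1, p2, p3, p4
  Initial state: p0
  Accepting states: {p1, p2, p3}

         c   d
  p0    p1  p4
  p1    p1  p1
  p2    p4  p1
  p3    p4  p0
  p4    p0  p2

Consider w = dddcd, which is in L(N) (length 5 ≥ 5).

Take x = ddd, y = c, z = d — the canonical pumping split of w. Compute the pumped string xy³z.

xy^3z = ddd·c·c·c·d = dddcccd.
Reading y = c takes N from p1 back to p1, so after x·y·y·y the machine is still in p1, and z then leads to the accepting state p1. Hence dddcccd ∈ L(N).

dddcccd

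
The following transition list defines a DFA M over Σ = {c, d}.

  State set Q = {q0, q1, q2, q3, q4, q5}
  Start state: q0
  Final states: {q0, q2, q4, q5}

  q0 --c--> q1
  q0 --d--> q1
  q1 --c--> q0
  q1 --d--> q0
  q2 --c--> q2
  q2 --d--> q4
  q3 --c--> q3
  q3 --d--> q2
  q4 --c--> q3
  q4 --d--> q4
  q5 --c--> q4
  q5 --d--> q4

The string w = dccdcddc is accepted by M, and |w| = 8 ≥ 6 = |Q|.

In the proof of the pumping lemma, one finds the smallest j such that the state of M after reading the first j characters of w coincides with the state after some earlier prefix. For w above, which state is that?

q0

Run of M on w = d c c d c d d c:
  step 0: q0  (start)
  step 1: q1  (read d: q0→q1)
  step 2: q0  (read c: q1→q0)   ← first repeat (q0 seen earlier)
  step 3: q1  (read c: q0→q1)
  step 4: q0  (read d: q1→q0)
  step 5: q1  (read c: q0→q1)
  step 6: q0  (read d: q1→q0)
  step 7: q1  (read d: q0→q1)
  step 8: q0  (read c: q1→q0)

The earliest repeat is at step j = 2: M is in q0, which it already visited at step i = 0.
The DFA has 6 states, so the proof of the pumping lemma guarantees a repeated state among the first 6+1 visited; the segment between the two visits is the pumpable y.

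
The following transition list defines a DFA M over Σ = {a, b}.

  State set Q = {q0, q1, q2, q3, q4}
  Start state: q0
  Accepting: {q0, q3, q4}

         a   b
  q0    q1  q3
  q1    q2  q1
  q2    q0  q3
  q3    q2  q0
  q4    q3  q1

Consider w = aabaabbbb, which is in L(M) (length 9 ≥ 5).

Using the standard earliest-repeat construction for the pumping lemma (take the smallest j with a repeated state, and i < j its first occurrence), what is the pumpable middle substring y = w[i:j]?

Run of M on w = a a b a a b b b b:
  step 0: q0  (start)
  step 1: q1  (read a: q0→q1)
  step 2: q2  (read a: q1→q2)
  step 3: q3  (read b: q2→q3)
  step 4: q2  (read a: q3→q2)   ← first repeat (q2 seen earlier)
  step 5: q0  (read a: q2→q0)
  step 6: q3  (read b: q0→q3)
  step 7: q0  (read b: q3→q0)
  step 8: q3  (read b: q0→q3)
  step 9: q0  (read b: q3→q0)

So i = 2, j = 4, giving x = w[0:2] = aa, y = w[2:4] = ba, z = w[4:9] = abbbb.
Check: |xy| = 4 ≤ 5 and |y| = 2 ≥ 1. Reading y takes M from q2 back to q2, so every xyⁱz is accepted.
The DFA has 5 states, so the proof of the pumping lemma guarantees a repeated state among the first 5+1 visited; the segment between the two visits is the pumpable y.

ba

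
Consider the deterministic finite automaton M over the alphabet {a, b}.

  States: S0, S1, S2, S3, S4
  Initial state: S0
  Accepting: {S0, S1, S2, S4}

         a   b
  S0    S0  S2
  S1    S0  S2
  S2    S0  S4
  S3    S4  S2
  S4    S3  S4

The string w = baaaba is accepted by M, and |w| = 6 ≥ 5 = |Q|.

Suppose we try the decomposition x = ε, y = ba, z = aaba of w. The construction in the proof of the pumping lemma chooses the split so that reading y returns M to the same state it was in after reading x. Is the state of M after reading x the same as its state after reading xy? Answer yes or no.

State sequence: S0 -b-> S2 -a-> S0

After x (step 0): S0. After xy (step 2): S0.
They match, so y = ba drives M around a cycle from S0 back to itself; pumping y any number of times keeps M in S0 before reading z, and xyⁱz ∈ L(M) for every i ≥ 0.

yes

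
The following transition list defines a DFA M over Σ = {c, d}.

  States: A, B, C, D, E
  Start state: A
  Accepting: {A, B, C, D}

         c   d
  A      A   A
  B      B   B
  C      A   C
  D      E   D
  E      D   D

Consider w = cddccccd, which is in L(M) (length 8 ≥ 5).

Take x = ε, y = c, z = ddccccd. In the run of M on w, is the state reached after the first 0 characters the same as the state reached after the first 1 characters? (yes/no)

yes

State sequence: A -c-> A

After x (step 0): A. After xy (step 1): A.
They match, so y = c drives M around a cycle from A back to itself; pumping y any number of times keeps M in A before reading z, and xyⁱz ∈ L(M) for every i ≥ 0.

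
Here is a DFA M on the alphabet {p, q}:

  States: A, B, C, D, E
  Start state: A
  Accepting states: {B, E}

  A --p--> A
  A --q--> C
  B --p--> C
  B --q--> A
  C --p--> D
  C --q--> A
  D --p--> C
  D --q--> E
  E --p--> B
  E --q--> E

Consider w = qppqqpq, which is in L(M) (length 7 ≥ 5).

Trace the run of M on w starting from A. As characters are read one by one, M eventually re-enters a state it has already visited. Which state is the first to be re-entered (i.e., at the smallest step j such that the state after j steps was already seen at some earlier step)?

C

Run of M on w = q p p q q p q:
  step 0: A  (start)
  step 1: C  (read q: A→C)
  step 2: D  (read p: C→D)
  step 3: C  (read p: D→C)   ← first repeat (C seen earlier)
  step 4: A  (read q: C→A)
  step 5: C  (read q: A→C)
  step 6: D  (read p: C→D)
  step 7: E  (read q: D→E)

The earliest repeat is at step j = 3: M is in C, which it already visited at step i = 1.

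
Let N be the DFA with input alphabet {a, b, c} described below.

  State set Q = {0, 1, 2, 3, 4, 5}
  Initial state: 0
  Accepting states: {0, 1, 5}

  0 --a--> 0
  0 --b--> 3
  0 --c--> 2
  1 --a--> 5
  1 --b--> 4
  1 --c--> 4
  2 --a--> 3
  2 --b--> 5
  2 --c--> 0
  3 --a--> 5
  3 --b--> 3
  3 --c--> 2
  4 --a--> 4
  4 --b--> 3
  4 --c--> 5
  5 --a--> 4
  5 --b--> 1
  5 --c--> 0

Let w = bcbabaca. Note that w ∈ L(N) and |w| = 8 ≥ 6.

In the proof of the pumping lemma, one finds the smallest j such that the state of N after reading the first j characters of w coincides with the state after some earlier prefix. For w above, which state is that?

3

State sequence: 0 -b-> 3 -c-> 2 -b-> 5 -a-> 4 -b-> 3 -a-> 5 -c-> 0 -a-> 0
First repeat at step 5: 3 was already visited.

The earliest repeat is at step j = 5: N is in 3, which it already visited at step i = 1.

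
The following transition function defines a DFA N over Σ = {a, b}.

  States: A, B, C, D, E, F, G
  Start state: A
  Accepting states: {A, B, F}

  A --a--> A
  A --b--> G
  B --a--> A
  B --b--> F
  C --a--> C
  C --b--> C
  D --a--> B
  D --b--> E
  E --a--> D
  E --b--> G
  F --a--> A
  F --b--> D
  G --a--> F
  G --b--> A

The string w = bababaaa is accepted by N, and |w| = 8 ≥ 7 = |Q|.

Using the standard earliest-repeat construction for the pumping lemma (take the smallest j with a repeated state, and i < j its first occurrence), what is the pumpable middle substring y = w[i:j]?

Run of N on w = b a b a b a a a:
  step 0: A  (start)
  step 1: G  (read b: A→G)
  step 2: F  (read a: G→F)
  step 3: D  (read b: F→D)
  step 4: B  (read a: D→B)
  step 5: F  (read b: B→F)   ← first repeat (F seen earlier)
  step 6: A  (read a: F→A)
  step 7: A  (read a: A→A)
  step 8: A  (read a: A→A)

So i = 2, j = 5, giving x = w[0:2] = ba, y = w[2:5] = bab, z = w[5:8] = aaa.
Check: |xy| = 5 ≤ 7 and |y| = 3 ≥ 1. Reading y takes N from F back to F, so every xyⁱz is accepted.

bab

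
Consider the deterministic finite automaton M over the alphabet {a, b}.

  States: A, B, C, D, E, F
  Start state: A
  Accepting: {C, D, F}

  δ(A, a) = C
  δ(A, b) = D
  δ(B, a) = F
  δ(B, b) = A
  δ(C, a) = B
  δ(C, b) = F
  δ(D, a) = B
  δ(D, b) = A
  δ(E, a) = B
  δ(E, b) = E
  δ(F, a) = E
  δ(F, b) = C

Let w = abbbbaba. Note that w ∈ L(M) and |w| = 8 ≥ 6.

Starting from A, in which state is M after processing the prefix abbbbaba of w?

Run of M on the first 8 characters of w = a b b b b a b a:
  step 0: A  (start)
  step 1: C  (read a: A→C)
  step 2: F  (read b: C→F)
  step 3: C  (read b: F→C)
  step 4: F  (read b: C→F)
  step 5: C  (read b: F→C)
  step 6: B  (read a: C→B)
  step 7: A  (read b: B→A)
  step 8: C  (read a: A→C)

After reading 8 characters, M is in state C.

C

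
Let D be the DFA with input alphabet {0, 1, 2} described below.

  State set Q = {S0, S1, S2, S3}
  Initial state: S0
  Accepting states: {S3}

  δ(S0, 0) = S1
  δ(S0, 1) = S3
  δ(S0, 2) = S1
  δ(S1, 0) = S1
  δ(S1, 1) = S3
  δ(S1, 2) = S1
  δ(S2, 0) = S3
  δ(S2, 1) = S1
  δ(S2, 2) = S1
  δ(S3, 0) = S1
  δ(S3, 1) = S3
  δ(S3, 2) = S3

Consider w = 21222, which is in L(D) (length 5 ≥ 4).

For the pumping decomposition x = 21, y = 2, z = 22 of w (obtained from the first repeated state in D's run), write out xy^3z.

xy^3z = 21·2·2·2·22 = 2122222.
Reading y = 2 takes D from S3 back to S3, so after x·y·y·y the machine is still in S3, and z then leads to the accepting state S3. Hence 2122222 ∈ L(D).

2122222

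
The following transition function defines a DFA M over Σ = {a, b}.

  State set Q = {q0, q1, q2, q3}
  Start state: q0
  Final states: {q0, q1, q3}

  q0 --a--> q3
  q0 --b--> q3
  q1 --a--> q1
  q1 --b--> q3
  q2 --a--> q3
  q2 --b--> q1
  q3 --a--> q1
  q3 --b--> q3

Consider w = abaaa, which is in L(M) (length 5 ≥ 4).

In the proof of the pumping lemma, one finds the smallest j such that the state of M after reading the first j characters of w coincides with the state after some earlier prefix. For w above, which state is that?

State sequence: q0 -a-> q3 -b-> q3 -a-> q1 -a-> q1 -a-> q1
First repeat at step 2: q3 was already visited.

The earliest repeat is at step j = 2: M is in q3, which it already visited at step i = 1.
Pumping length from the standard proof: p = 4 (the number of states). The repeated state found above gives |xy| = j ≤ 4 and |y| = j − i ≥ 1.

q3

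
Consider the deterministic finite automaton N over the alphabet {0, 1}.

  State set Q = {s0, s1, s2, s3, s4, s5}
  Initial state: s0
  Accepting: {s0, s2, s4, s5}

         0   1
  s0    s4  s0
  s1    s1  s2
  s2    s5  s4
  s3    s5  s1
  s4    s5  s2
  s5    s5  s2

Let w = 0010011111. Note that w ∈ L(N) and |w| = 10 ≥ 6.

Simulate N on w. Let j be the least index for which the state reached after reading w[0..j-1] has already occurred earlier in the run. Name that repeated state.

s5

Run of N on w = 0 0 1 0 0 1 1 1 1 1:
  step 0: s0  (start)
  step 1: s4  (read 0: s0→s4)
  step 2: s5  (read 0: s4→s5)
  step 3: s2  (read 1: s5→s2)
  step 4: s5  (read 0: s2→s5)   ← first repeat (s5 seen earlier)
  step 5: s5  (read 0: s5→s5)
  step 6: s2  (read 1: s5→s2)
  step 7: s4  (read 1: s2→s4)
  step 8: s2  (read 1: s4→s2)
  step 9: s4  (read 1: s2→s4)
  step 10: s2  (read 1: s4→s2)

The earliest repeat is at step j = 4: N is in s5, which it already visited at step i = 2.
Since N has 6 states, any run of length ≥ 6 visits 6+1 states, so by pigeonhole some state repeats within the first 6 steps — that repeat gives the pumpable loop.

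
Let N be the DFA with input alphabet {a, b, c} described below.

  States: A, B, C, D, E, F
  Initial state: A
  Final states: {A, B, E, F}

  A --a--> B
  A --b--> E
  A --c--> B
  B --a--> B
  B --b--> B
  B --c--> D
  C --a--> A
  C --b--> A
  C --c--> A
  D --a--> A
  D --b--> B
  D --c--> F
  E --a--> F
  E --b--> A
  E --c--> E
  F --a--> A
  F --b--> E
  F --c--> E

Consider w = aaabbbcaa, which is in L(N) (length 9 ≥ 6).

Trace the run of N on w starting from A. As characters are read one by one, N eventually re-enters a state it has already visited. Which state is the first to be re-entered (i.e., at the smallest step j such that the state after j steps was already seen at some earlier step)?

B

Run of N on w = a a a b b b c a a:
  step 0: A  (start)
  step 1: B  (read a: A→B)
  step 2: B  (read a: B→B)   ← first repeat (B seen earlier)
  step 3: B  (read a: B→B)
  step 4: B  (read b: B→B)
  step 5: B  (read b: B→B)
  step 6: B  (read b: B→B)
  step 7: D  (read c: B→D)
  step 8: A  (read a: D→A)
  step 9: B  (read a: A→B)

The earliest repeat is at step j = 2: N is in B, which it already visited at step i = 1.
With |Q| = 6, pigeonhole forces a state repeat no later than step 6; the substring read between the first and second visits to that state can be pumped.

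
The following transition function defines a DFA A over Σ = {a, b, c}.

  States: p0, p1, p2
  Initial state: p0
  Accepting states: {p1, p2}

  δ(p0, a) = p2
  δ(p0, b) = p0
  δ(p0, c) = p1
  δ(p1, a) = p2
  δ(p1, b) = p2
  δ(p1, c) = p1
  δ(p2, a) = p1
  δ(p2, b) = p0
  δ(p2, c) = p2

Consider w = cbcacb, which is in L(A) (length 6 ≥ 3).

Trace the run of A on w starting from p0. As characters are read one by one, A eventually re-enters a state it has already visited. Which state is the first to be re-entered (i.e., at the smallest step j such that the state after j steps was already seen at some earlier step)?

Run of A on w = c b c a c b:
  step 0: p0  (start)
  step 1: p1  (read c: p0→p1)
  step 2: p2  (read b: p1→p2)
  step 3: p2  (read c: p2→p2)   ← first repeat (p2 seen earlier)
  step 4: p1  (read a: p2→p1)
  step 5: p1  (read c: p1→p1)
  step 6: p2  (read b: p1→p2)

The earliest repeat is at step j = 3: A is in p2, which it already visited at step i = 2.
With |Q| = 3, pigeonhole forces a state repeat no later than step 3; the substring read between the first and second visits to that state can be pumped.

p2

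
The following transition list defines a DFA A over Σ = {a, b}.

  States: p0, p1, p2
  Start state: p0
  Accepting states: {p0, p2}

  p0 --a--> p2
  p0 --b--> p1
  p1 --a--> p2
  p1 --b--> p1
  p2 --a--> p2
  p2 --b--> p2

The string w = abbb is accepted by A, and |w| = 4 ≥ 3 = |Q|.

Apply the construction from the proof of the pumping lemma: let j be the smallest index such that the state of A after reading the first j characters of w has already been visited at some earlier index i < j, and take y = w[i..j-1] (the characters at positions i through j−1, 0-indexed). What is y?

Run of A on w = a b b b:
  step 0: p0  (start)
  step 1: p2  (read a: p0→p2)
  step 2: p2  (read b: p2→p2)   ← first repeat (p2 seen earlier)
  step 3: p2  (read b: p2→p2)
  step 4: p2  (read b: p2→p2)

So i = 1, j = 2, giving x = w[0:1] = a, y = w[1:2] = b, z = w[2:4] = bb.
Check: |xy| = 2 ≤ 3 and |y| = 1 ≥ 1. Reading y takes A from p2 back to p2, so every xyⁱz is accepted.
Since A has 3 states, any run of length ≥ 3 visits 3+1 states, so by pigeonhole some state repeats within the first 3 steps — that repeat gives the pumpable loop.

b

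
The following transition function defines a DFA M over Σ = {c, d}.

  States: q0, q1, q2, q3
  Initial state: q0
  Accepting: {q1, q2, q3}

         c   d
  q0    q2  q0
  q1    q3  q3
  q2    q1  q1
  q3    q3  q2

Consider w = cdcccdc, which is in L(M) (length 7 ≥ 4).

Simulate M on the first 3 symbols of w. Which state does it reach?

q3

Run of M on the first 3 characters of w = c d c:
  step 0: q0  (start)
  step 1: q2  (read c: q0→q2)
  step 2: q1  (read d: q2→q1)
  step 3: q3  (read c: q1→q3)

After reading 3 characters, M is in state q3.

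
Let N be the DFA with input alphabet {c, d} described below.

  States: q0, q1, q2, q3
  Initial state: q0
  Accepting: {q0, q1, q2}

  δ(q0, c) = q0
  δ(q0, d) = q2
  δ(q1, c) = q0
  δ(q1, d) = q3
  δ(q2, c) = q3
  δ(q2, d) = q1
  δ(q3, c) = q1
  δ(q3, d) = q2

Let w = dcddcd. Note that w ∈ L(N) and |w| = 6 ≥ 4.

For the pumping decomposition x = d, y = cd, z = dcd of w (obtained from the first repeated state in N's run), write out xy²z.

xy^2z = d·cd·cd·dcd = dcdcddcd.
Reading y = cd takes N from q2 back to q2, so after x·y·y the machine is still in q2, and z then leads to the accepting state q2. Hence dcdcddcd ∈ L(N).

dcdcddcd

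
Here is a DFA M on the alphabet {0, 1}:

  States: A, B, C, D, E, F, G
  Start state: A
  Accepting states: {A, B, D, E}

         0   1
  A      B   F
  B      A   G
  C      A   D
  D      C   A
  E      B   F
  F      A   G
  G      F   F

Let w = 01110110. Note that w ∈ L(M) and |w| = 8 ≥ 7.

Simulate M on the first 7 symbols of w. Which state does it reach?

F

Run of M on the first 7 characters of w = 0 1 1 1 0 1 1:
  step 0: A  (start)
  step 1: B  (read 0: A→B)
  step 2: G  (read 1: B→G)
  step 3: F  (read 1: G→F)
  step 4: G  (read 1: F→G)
  step 5: F  (read 0: G→F)
  step 6: G  (read 1: F→G)
  step 7: F  (read 1: G→F)

After reading 7 characters, M is in state F.
(This kind of state-tracing is the core of the pumping-lemma construction: with 7 states, pigeonhole forces a repeat within the first 7 steps.)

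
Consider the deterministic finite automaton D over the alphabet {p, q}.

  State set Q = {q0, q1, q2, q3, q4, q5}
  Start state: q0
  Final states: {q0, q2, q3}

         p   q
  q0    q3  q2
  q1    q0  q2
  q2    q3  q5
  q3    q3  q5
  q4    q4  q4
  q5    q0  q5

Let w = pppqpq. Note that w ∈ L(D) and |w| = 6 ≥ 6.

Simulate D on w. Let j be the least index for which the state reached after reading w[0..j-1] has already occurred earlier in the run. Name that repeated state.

q3

State sequence: q0 -p-> q3 -p-> q3 -p-> q3 -q-> q5 -p-> q0 -q-> q2
First repeat at step 2: q3 was already visited.

The earliest repeat is at step j = 2: D is in q3, which it already visited at step i = 1.
With |Q| = 6, pigeonhole forces a state repeat no later than step 6; the substring read between the first and second visits to that state can be pumped.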